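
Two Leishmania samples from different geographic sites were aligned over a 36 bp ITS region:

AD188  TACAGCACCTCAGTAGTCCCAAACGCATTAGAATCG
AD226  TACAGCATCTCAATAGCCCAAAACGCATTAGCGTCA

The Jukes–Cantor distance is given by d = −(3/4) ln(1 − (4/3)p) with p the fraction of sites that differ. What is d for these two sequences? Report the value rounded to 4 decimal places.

0.2251

Differing sites — 8:C/T; 13:G/A; 17:T/C; 20:C/A; 32:A/C; 33:A/G; 36:G/A.
p = 7/36 = 0.194444.
d = −0.75 · ln(1 − (4/3)·0.194444) = −0.75 · ln(0.740741) = −0.75 · (-0.300104) = 0.2251.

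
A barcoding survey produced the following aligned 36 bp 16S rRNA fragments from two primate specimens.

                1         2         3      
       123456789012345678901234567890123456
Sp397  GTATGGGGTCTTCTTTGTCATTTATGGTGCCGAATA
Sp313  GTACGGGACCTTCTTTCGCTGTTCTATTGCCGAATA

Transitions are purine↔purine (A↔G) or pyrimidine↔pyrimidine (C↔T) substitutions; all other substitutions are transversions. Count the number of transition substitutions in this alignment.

4

Differing sites — 4:T/C (Ti); 8:G/A (Ti); 9:T/C (Ti); 17:G/C (Tv); 18:T/G (Tv); 20:A/T (Tv); 21:T/G (Tv); 24:A/C (Tv); 26:G/A (Ti); 27:G/T (Tv).
Of the 10 differences, 4 transitions and 6 transversions, so the answer is 4.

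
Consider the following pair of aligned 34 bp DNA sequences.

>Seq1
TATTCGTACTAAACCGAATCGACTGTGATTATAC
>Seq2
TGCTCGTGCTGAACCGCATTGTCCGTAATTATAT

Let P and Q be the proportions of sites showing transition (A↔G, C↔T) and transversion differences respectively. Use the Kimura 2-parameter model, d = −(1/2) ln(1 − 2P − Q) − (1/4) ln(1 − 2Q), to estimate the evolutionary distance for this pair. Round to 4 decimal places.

Mismatches occur at site 2 (A→G, transition), site 3 (T→C, transition), site 8 (A→G, transition), site 11 (A→G, transition), site 17 (A→C, transversion), site 20 (C→T, transition), site 22 (A→T, transversion), site 24 (T→C, transition), site 27 (G→A, transition), site 34 (C→T, transition).
Of the 10 differences, 8 transitions and 2 transversions over 34 sites: P = 8/34 = 0.235294, Q = 2/34 = 0.058824.
d = −0.5·ln(0.470588) − 0.25·ln(0.882352) = −0.5·(-0.753772) − 0.25·(-0.125164) = 0.4082.

0.4082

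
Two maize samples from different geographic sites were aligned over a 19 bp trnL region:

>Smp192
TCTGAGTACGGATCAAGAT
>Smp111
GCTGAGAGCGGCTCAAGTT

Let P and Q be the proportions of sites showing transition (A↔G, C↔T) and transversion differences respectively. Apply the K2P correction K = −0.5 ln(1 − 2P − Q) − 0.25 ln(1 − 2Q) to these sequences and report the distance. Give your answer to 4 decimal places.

0.3264

Mismatches occur at site 1 (T↔G, transversion), site 7 (T↔A, transversion), site 8 (A↔G, transition), site 12 (A↔C, transversion), site 18 (A↔T, transversion).
Of the 5 differences, 1 transition and 4 transversions over 19 sites: P = 1/19 = 0.052632, Q = 4/19 = 0.210526.
d = −0.5·ln(0.684210) − 0.25·ln(0.578948) = −0.5·(-0.379490) − 0.25·(-0.546543) = 0.3264.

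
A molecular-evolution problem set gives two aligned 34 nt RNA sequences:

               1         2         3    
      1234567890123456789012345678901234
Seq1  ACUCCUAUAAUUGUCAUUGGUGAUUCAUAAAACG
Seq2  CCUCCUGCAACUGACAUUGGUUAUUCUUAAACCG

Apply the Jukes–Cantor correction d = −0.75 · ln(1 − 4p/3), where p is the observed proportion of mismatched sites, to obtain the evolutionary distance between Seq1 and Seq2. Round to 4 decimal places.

0.2824

Mismatches occur at site 1 (A→C), site 7 (A→G), site 8 (U→C), site 11 (U→C), site 14 (U→A), site 22 (G→U), site 27 (A→U), site 32 (A→C).
p = 8/34 = 0.235294.
d = −0.75 · ln(1 − (4/3)·0.235294) = −0.75 · ln(0.686275) = −0.75 · (-0.376477) = 0.2824.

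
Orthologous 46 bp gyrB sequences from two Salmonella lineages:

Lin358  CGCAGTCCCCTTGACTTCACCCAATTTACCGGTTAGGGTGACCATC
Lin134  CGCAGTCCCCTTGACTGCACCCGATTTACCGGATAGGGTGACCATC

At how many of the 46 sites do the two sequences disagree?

3

Differing sites — 17:T/G; 23:A/G; 33:T/A.
That gives 3 mismatches out of 46 aligned sites, so the Hamming distance is 3.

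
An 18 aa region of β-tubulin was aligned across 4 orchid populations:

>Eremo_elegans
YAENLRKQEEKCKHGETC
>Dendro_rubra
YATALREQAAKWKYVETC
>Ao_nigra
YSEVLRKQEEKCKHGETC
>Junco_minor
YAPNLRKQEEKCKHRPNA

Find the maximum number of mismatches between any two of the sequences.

11

Pairwise Hamming distances:
  Eremo_elegans vs Dendro_rubra: 8
  Eremo_elegans vs Ao_nigra: 2
  Eremo_elegans vs Junco_minor: 5
  Dendro_rubra vs Ao_nigra: 9
  Dendro_rubra vs Junco_minor: 11
  Ao_nigra vs Junco_minor: 7
The largest is 11, between Dendro_rubra and Junco_minor.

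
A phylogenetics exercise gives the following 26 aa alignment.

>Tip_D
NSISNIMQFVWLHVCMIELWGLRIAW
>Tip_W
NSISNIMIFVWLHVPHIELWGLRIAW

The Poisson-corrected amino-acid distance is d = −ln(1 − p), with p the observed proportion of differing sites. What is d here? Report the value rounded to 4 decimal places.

Differing sites — 8:Q/I; 15:C/P; 16:M/H.
p = 3/26 = 0.115385.
d = −ln(1 − 0.115385) = −ln(0.884615) = 0.1226.

0.1226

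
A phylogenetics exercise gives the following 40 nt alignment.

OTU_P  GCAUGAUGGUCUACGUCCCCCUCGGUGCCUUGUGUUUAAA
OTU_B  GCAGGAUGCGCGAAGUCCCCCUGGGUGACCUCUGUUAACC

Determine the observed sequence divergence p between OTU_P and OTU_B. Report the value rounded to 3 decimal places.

The sequences differ at positions 4 (U/G), 9 (G/C), 10 (U/G), 12 (U/G), 14 (C/A), 23 (C/G), 28 (C/A), 30 (U/C), 32 (G/C), 37 (U/A), 39 (A/C), 40 (A/C).
There are 12 differences over 40 sites, so p = 12/40 = 0.300.

0.300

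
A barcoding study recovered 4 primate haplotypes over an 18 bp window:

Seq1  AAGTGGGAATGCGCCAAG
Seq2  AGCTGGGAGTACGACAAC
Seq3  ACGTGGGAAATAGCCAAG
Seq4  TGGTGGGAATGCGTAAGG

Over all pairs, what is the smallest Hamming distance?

Pairwise Hamming distances:
  Seq1 vs Seq2: 6
  Seq1 vs Seq3: 4
  Seq1 vs Seq4: 5
  Seq2 vs Seq3: 8
  Seq2 vs Seq4: 8
  Seq3 vs Seq4: 8
The smallest is 4, between Seq1 and Seq3.

4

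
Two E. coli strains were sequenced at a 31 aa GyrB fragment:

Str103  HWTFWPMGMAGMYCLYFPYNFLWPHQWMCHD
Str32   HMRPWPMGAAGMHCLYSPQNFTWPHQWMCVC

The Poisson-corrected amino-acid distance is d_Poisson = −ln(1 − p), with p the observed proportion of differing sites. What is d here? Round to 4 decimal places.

0.3895

Mismatches occur at site 2 (W↔M), site 3 (T↔R), site 4 (F↔P), site 9 (M↔A), site 13 (Y↔H), site 17 (F↔S), site 19 (Y↔Q), site 22 (L↔T), site 30 (H↔V), site 31 (D↔C).
p = 10/31 = 0.322581.
d = −ln(1 − 0.322581) = −ln(0.677419) = 0.3895.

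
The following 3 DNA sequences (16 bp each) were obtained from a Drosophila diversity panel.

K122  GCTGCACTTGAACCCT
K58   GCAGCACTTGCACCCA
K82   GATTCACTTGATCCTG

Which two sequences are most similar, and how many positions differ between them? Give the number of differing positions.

Pairwise Hamming distances:
  K122 vs K58: 3
  K122 vs K82: 5
  K58 vs K82: 7
The smallest is 3, between K122 and K58.

3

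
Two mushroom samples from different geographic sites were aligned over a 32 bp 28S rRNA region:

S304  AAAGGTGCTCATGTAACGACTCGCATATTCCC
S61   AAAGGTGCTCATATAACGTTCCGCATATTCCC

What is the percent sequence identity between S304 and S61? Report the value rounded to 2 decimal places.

87.50%

Differing sites — 13:G/A; 19:A/T; 20:C/T; 21:T/C.
28 of the 32 sites match, so the percent identity is 28/32 × 100 = 87.50%.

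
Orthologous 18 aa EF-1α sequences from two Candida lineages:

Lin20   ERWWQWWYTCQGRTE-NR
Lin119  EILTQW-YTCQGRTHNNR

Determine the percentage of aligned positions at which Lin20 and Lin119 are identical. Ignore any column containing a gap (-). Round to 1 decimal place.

Excluding the 2 gap columns leaves 16 comparable sites.
Differing sites — 2:R/I; 3:W/L; 4:W/T; 15:E/H.
12 of the 16 comparable sites match, so the percent identity is 12/16 × 100 = 75.0%.

75.0%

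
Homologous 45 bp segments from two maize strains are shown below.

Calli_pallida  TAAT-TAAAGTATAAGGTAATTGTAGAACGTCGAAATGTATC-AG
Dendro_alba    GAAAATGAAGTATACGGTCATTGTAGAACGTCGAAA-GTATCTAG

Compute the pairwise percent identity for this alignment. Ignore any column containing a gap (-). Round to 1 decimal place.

Excluding the 3 gap columns leaves 42 comparable sites.
The sequences differ at positions 1 (T/G), 4 (T/A), 7 (A/G), 15 (A/C), 19 (A/C).
37 of the 42 comparable sites match, so the percent identity is 37/42 × 100 = 88.1%.

88.1%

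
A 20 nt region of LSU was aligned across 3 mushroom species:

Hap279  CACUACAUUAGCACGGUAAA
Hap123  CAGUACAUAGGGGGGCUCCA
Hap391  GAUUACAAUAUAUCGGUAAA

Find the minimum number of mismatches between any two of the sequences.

6

Pairwise Hamming distances:
  Hap279 vs Hap123: 9
  Hap279 vs Hap391: 6
  Hap123 vs Hap391: 12
The smallest is 6, between Hap279 and Hap391.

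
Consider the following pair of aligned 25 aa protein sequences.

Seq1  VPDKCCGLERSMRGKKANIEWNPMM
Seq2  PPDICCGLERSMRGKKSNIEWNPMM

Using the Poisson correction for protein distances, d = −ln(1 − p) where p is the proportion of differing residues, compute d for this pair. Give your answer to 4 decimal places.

0.1278

Differing sites — 1:V/P; 4:K/I; 17:A/S.
p = 3/25 = 0.120000.
d = −ln(1 − 0.120000) = −ln(0.880000) = 0.1278.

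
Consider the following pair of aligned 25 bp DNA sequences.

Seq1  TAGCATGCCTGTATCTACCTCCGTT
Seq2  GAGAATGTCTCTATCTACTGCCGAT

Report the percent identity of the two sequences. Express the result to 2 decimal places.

72.00%

Mismatches occur at site 1 (T→G), site 4 (C→A), site 8 (C→T), site 11 (G→C), site 19 (C→T), site 20 (T→G), site 24 (T→A).
18 of the 25 sites match, so the percent identity is 18/25 × 100 = 72.00%.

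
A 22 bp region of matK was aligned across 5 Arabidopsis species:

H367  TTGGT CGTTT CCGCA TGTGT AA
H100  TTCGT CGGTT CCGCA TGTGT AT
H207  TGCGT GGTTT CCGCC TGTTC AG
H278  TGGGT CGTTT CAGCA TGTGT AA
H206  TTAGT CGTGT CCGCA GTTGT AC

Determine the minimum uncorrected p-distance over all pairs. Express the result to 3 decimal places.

0.091

Pairwise Hamming distances:
  H367 vs H100: 3
  H367 vs H207: 7
  H367 vs H278: 2
  H367 vs H206: 5
  H100 vs H207: 7
  H100 vs H278: 5
  H100 vs H206: 6
  H207 vs H278: 7
  H207 vs H206: 10
  H278 vs H206: 7
The smallest is 2 mismatches, between H367 and H278; p = 2/22 = 0.091.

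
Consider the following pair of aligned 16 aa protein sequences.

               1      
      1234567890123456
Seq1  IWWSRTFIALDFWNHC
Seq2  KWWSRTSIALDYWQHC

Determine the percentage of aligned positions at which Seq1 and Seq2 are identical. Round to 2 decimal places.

Differing sites — 1:I/K; 7:F/S; 12:F/Y; 14:N/Q.
12 of the 16 sites match, so the percent identity is 12/16 × 100 = 75.00%.

75.00%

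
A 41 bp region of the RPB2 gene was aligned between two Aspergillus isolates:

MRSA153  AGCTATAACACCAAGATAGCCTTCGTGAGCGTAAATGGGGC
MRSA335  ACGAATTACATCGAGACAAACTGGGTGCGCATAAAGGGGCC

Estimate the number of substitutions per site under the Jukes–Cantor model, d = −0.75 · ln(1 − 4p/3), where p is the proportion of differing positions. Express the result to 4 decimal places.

0.5018

Differing sites — 2:G/C; 3:C/G; 4:T/A; 7:A/T; 11:C/T; 13:A/G; 17:T/C; 19:G/A; 20:C/A; 23:T/G; 24:C/G; 28:A/C; 31:G/A; 36:T/G; 40:G/C.
p = 15/41 = 0.365854.
d = −0.75 · ln(1 − (4/3)·0.365854) = −0.75 · ln(0.512195) = −0.75 · (-0.669050) = 0.5018.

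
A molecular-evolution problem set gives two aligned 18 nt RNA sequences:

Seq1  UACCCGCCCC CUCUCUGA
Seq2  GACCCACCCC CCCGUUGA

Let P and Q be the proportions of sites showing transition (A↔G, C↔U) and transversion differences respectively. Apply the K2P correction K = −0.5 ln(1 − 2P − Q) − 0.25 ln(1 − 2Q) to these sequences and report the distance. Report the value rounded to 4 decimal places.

Mismatches occur at site 1 (U/G, transversion), site 6 (G/A, transition), site 12 (U/C, transition), site 14 (U/G, transversion), site 15 (C/U, transition).
Of the 5 differences, 3 transitions and 2 transversions over 18 sites: P = 3/18 = 0.166667, Q = 2/18 = 0.111111.
d = −0.5·ln(0.555555) − 0.25·ln(0.777778) = −0.5·(-0.587788) − 0.25·(-0.251314) = 0.3567.

0.3567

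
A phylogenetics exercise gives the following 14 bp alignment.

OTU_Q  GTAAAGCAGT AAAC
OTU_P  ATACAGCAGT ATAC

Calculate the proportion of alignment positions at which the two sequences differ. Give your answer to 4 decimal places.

0.2143

Differing sites — 1:G/A; 4:A/C; 12:A/T.
There are 3 differences over 14 sites, so p = 3/14 = 0.2143.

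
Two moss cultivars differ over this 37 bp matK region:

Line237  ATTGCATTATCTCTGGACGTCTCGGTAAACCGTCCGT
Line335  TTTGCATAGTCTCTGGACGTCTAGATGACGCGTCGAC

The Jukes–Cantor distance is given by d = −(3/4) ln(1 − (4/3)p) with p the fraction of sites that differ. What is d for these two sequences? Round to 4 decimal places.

0.3786

Mismatches occur at site 1 (A→T), site 8 (T→A), site 9 (A→G), site 23 (C→A), site 25 (G→A), site 27 (A→G), site 29 (A→C), site 30 (C→G), site 35 (C→G), site 36 (G→A), site 37 (T→C).
p = 11/37 = 0.297297.
d = −0.75 · ln(1 − (4/3)·0.297297) = −0.75 · ln(0.603604) = −0.75 · (-0.504837) = 0.3786.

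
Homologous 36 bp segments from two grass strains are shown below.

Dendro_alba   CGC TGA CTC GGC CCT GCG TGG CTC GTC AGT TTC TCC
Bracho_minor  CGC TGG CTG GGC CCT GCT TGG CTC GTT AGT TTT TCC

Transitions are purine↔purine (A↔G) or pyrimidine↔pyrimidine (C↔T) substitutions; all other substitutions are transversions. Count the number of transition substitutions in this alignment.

Mismatches occur at site 6 (A↔G, transition), site 9 (C↔G, transversion), site 18 (G↔T, transversion), site 27 (C↔T, transition), site 33 (C↔T, transition).
Of the 5 differences, 3 transitions and 2 transversions, so the answer is 3.

3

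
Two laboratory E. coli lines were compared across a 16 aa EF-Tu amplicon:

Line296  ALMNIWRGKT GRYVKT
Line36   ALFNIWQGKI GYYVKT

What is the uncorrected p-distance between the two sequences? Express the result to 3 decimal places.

0.250

Mismatches occur at site 3 (M→F), site 7 (R→Q), site 10 (T→I), site 12 (R→Y).
There are 4 differences over 16 sites, so p = 4/16 = 0.250.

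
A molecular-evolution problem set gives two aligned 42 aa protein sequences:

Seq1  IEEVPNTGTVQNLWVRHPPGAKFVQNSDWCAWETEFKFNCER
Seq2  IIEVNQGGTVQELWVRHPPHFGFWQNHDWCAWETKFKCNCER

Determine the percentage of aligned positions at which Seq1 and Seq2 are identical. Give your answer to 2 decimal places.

71.43%

Differing sites — 2:E/I; 5:P/N; 6:N/Q; 7:T/G; 12:N/E; 20:G/H; 21:A/F; 22:K/G; 24:V/W; 27:S/H; 35:E/K; 38:F/C.
30 of the 42 sites match, so the percent identity is 30/42 × 100 = 71.43%.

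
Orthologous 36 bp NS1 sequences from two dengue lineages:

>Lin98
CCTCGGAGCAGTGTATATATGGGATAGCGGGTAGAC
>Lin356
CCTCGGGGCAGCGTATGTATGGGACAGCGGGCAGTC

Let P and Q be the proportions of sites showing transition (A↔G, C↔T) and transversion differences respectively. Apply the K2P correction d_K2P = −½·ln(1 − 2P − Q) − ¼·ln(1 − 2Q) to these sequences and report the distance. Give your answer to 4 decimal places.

0.1966

Mismatches occur at site 7 (A/G, transition), site 12 (T/C, transition), site 17 (A/G, transition), site 25 (T/C, transition), site 32 (T/C, transition), site 35 (A/T, transversion).
Of the 6 differences, 5 transitions and 1 transversion over 36 sites: P = 5/36 = 0.138889, Q = 1/36 = 0.027778.
d = −0.5·ln(0.694444) − 0.25·ln(0.944444) = −0.5·(-0.364644) − 0.25·(-0.057159) = 0.1966.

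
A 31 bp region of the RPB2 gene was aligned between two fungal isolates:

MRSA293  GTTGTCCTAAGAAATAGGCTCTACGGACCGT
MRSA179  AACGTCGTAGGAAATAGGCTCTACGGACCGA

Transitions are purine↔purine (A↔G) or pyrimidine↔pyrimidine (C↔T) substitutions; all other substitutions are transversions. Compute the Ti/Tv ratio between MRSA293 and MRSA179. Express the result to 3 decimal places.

1.000

Differing sites — 1:G/A (Ti); 2:T/A (Tv); 3:T/C (Ti); 7:C/G (Tv); 10:A/G (Ti); 31:T/A (Tv).
Of the 6 differences, 3 transitions and 3 transversions, so Ti/Tv = 3/3 = 1.000.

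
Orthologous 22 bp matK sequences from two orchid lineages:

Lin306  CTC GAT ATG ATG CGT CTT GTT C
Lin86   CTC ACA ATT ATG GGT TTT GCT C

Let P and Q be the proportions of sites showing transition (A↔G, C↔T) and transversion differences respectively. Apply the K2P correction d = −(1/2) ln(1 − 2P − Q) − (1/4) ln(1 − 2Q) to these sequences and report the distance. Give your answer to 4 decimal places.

The sequences differ at positions 4 (G/A, transition), 5 (A/C, transversion), 6 (T/A, transversion), 9 (G/T, transversion), 13 (C/G, transversion), 16 (C/T, transition), 20 (T/C, transition).
Of the 7 differences, 3 transitions and 4 transversions over 22 sites: P = 3/22 = 0.136364, Q = 4/22 = 0.181818.
d = −0.5·ln(0.545454) − 0.25·ln(0.636364) = −0.5·(-0.606137) − 0.25·(-0.451985) = 0.4161.

0.4161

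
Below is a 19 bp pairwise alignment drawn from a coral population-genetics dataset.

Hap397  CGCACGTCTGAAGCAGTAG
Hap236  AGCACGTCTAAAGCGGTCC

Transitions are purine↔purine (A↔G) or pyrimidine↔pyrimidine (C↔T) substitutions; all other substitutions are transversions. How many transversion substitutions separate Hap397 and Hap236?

The sequences differ at positions 1 (C/A, transversion), 10 (G/A, transition), 15 (A/G, transition), 18 (A/C, transversion), 19 (G/C, transversion).
Of the 5 differences, 2 transitions and 3 transversions, so the answer is 3.

3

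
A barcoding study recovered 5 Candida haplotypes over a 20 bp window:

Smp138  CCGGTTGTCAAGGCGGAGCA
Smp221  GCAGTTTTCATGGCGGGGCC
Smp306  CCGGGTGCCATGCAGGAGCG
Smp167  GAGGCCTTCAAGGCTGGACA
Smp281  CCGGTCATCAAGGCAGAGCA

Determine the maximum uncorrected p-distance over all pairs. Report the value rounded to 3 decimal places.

Pairwise Hamming distances:
  Smp138 vs Smp221: 6
  Smp138 vs Smp306: 6
  Smp138 vs Smp167: 8
  Smp138 vs Smp281: 3
  Smp221 vs Smp306: 9
  Smp221 vs Smp167: 8
  Smp221 vs Smp281: 8
  Smp306 vs Smp167: 13
  Smp306 vs Smp281: 9
  Smp167 vs Smp281: 7
The largest is 13 mismatches, between Smp306 and Smp167; p = 13/20 = 0.650.

0.650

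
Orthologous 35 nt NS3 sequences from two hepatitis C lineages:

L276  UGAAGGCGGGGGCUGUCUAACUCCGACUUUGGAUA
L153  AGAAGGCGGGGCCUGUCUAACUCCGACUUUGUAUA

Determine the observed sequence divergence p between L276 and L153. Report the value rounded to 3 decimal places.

Differing sites — 1:U/A; 12:G/C; 32:G/U.
There are 3 differences over 35 sites, so p = 3/35 = 0.086.

0.086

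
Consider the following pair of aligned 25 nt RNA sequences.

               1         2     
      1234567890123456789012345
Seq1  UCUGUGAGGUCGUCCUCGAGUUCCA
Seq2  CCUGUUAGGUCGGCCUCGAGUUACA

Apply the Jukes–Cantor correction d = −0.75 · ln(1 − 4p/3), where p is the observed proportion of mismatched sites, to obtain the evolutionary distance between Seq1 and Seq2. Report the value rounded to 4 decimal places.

The sequences differ at positions 1 (U/C), 6 (G/U), 13 (U/G), 23 (C/A).
p = 4/25 = 0.160000.
d = −0.75 · ln(1 − (4/3)·0.160000) = −0.75 · ln(0.786667) = −0.75 · (-0.239950) = 0.1800.

0.1800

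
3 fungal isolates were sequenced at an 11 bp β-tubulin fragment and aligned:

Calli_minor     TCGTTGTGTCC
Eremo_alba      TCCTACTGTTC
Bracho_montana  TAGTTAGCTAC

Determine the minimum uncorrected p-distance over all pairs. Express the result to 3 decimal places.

Pairwise Hamming distances:
  Calli_minor vs Eremo_alba: 4
  Calli_minor vs Bracho_montana: 5
  Eremo_alba vs Bracho_montana: 7
The smallest is 4 mismatches, between Calli_minor and Eremo_alba; p = 4/11 = 0.364.

0.364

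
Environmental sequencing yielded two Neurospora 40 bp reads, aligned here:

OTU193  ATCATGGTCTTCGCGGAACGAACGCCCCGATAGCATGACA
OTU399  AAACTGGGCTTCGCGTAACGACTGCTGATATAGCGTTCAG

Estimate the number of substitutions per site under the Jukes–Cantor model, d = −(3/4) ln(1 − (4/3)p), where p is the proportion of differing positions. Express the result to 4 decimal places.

0.5716

Mismatches occur at site 2 (T/A), site 3 (C/A), site 4 (A/C), site 8 (T/G), site 16 (G/T), site 22 (A/C), site 23 (C/T), site 26 (C/T), site 27 (C/G), site 28 (C/A), site 29 (G/T), site 35 (A/G), site 37 (G/T), site 38 (A/C), site 39 (C/A), site 40 (A/G).
p = 16/40 = 0.400000.
d = −0.75 · ln(1 − (4/3)·0.400000) = −0.75 · ln(0.466667) = −0.75 · (-0.762139) = 0.5716.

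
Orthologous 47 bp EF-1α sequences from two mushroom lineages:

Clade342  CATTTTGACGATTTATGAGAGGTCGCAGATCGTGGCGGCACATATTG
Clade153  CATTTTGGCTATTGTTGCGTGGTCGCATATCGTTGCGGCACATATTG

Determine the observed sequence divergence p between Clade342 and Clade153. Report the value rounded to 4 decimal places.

The sequences differ at positions 8 (A/G), 10 (G/T), 14 (T/G), 15 (A/T), 18 (A/C), 20 (A/T), 28 (G/T), 34 (G/T).
There are 8 differences over 47 sites, so p = 8/47 = 0.1702.

0.1702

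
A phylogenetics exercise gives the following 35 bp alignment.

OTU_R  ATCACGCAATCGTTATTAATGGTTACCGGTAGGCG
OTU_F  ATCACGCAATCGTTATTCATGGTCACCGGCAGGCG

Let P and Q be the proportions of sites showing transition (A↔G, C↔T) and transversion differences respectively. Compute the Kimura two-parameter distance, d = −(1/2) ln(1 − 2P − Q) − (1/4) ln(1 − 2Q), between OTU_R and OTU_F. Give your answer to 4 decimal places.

0.0918

The sequences differ at positions 18 (A/C, transversion), 24 (T/C, transition), 30 (T/C, transition).
Of the 3 differences, 2 transitions and 1 transversion over 35 sites: P = 2/35 = 0.057143, Q = 1/35 = 0.028571.
d = −0.5·ln(0.857143) − 0.25·ln(0.942858) = −0.5·(-0.154151) − 0.25·(-0.058840) = 0.0918.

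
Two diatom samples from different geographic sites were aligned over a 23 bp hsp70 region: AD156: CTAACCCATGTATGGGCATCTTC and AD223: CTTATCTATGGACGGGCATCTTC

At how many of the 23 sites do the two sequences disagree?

Mismatches occur at site 3 (A↔T), site 5 (C↔T), site 7 (C↔T), site 11 (T↔G), site 13 (T↔C).
That gives 5 mismatches out of 23 aligned sites, so the Hamming distance is 5.

5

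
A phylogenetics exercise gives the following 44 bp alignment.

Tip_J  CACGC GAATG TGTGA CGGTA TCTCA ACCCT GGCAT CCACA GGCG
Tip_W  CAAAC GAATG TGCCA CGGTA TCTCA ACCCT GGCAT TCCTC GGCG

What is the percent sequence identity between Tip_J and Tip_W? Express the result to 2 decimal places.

Mismatches occur at site 3 (C→A), site 4 (G→A), site 13 (T→C), site 14 (G→C), site 36 (C→T), site 38 (A→C), site 39 (C→T), site 40 (A→C).
36 of the 44 sites match, so the percent identity is 36/44 × 100 = 81.82%.

81.82%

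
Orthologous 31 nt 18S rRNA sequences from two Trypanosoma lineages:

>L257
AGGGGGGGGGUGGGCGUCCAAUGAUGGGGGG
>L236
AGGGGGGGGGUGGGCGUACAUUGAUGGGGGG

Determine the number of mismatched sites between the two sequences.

2

The sequences differ at positions 18 (C/A), 21 (A/U).
That gives 2 mismatches out of 31 aligned sites, so the Hamming distance is 2.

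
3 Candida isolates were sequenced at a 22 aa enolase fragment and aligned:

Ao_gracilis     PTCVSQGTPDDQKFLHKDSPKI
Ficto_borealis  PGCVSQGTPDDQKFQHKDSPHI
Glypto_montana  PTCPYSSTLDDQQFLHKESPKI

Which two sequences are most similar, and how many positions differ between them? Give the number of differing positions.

3

Pairwise Hamming distances:
  Ao_gracilis vs Ficto_borealis: 3
  Ao_gracilis vs Glypto_montana: 7
  Ficto_borealis vs Glypto_montana: 10
The smallest is 3, between Ao_gracilis and Ficto_borealis.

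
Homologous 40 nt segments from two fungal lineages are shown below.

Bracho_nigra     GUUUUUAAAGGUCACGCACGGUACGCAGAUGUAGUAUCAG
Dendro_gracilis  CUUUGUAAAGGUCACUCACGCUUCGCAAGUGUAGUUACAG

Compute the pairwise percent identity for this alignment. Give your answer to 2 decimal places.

Differing sites — 1:G/C; 5:U/G; 16:G/U; 21:G/C; 23:A/U; 28:G/A; 29:A/G; 36:A/U; 37:U/A.
31 of the 40 sites match, so the percent identity is 31/40 × 100 = 77.50%.

77.50%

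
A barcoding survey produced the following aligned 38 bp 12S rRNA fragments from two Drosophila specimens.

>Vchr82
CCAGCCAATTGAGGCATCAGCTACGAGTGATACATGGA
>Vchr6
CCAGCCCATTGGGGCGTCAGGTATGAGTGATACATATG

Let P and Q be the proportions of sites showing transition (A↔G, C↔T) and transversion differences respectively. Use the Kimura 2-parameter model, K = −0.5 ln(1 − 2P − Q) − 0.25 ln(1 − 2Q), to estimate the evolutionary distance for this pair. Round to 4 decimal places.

0.2523

The sequences differ at positions 7 (A/C, transversion), 12 (A/G, transition), 16 (A/G, transition), 21 (C/G, transversion), 24 (C/T, transition), 36 (G/A, transition), 37 (G/T, transversion), 38 (A/G, transition).
Of the 8 differences, 5 transitions and 3 transversions over 38 sites: P = 5/38 = 0.131579, Q = 3/38 = 0.078947.
d = −0.5·ln(0.657895) − 0.25·ln(0.842106) = −0.5·(-0.418710) − 0.25·(-0.171849) = 0.2523.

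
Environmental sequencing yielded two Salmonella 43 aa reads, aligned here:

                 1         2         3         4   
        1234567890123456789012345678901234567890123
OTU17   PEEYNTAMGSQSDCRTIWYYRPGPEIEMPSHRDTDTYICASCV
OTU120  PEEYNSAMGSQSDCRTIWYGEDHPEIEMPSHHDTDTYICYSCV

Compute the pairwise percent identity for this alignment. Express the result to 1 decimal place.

The sequences differ at positions 6 (T/S), 20 (Y/G), 21 (R/E), 22 (P/D), 23 (G/H), 32 (R/H), 40 (A/Y).
36 of the 43 sites match, so the percent identity is 36/43 × 100 = 83.7%.

83.7%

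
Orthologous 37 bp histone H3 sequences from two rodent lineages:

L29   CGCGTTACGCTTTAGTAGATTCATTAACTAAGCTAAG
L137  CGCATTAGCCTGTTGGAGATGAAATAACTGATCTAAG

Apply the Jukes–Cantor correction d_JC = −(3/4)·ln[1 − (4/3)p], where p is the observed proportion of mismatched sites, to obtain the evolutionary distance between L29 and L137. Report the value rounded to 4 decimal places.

0.3786

Mismatches occur at site 4 (G↔A), site 8 (C↔G), site 9 (G↔C), site 12 (T↔G), site 14 (A↔T), site 16 (T↔G), site 21 (T↔G), site 22 (C↔A), site 24 (T↔A), site 30 (A↔G), site 32 (G↔T).
p = 11/37 = 0.297297.
d = −0.75 · ln(1 − (4/3)·0.297297) = −0.75 · ln(0.603604) = −0.75 · (-0.504837) = 0.3786.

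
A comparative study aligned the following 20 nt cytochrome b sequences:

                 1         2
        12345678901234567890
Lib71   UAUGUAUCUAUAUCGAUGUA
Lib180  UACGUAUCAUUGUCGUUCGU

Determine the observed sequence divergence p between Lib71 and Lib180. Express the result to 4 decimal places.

Differing sites — 3:U/C; 9:U/A; 10:A/U; 12:A/G; 16:A/U; 18:G/C; 19:U/G; 20:A/U.
There are 8 differences over 20 sites, so p = 8/20 = 0.4000.

0.4000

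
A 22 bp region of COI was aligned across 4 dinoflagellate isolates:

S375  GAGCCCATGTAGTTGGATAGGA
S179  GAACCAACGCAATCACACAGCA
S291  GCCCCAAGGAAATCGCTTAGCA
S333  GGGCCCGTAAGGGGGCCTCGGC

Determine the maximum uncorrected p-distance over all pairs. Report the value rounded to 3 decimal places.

Pairwise Hamming distances:
  S375 vs S179: 10
  S375 vs S291: 10
  S375 vs S333: 11
  S179 vs S291: 7
  S179 vs S333: 17
  S291 vs S333: 14
The largest is 17 mismatches, between S179 and S333; p = 17/22 = 0.773.

0.773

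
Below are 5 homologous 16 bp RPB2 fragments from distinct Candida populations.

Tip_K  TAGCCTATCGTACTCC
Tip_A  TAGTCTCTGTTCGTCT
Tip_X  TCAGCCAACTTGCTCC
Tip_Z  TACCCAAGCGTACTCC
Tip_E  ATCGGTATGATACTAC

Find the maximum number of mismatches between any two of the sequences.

Pairwise Hamming distances:
  Tip_K vs Tip_A: 7
  Tip_K vs Tip_X: 7
  Tip_K vs Tip_Z: 3
  Tip_K vs Tip_E: 8
  Tip_A vs Tip_X: 10
  Tip_A vs Tip_Z: 10
  Tip_A vs Tip_E: 11
  Tip_X vs Tip_Z: 7
  Tip_X vs Tip_E: 10
  Tip_Z vs Tip_E: 9
The largest is 11, between Tip_A and Tip_E.

11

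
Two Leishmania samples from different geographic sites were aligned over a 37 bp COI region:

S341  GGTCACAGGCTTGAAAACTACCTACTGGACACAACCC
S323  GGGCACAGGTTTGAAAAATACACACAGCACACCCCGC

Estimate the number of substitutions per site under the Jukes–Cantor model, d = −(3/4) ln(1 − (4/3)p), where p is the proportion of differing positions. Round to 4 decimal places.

0.3351

Differing sites — 3:T/G; 10:C/T; 18:C/A; 22:C/A; 23:T/C; 26:T/A; 28:G/C; 33:A/C; 34:A/C; 36:C/G.
p = 10/37 = 0.270270.
d = −0.75 · ln(1 − (4/3)·0.270270) = −0.75 · ln(0.639640) = −0.75 · (-0.446850) = 0.3351.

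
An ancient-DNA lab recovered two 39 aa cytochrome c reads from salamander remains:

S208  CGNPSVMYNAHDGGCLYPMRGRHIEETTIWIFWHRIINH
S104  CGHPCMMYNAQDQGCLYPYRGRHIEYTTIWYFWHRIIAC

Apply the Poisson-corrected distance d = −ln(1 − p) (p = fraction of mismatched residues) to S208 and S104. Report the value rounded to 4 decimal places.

Differing sites — 3:N/H; 5:S/C; 6:V/M; 11:H/Q; 13:G/Q; 19:M/Y; 26:E/Y; 31:I/Y; 38:N/A; 39:H/C.
p = 10/39 = 0.256410.
d = −ln(1 − 0.256410) = −ln(0.743590) = 0.2963.

0.2963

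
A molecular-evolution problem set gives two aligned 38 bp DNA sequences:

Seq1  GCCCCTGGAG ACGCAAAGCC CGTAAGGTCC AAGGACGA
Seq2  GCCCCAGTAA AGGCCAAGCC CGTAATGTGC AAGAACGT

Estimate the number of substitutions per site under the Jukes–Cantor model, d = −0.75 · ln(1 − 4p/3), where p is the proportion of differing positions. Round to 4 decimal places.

0.2846

Mismatches occur at site 6 (T/A), site 8 (G/T), site 10 (G/A), site 12 (C/G), site 15 (A/C), site 26 (G/T), site 29 (C/G), site 34 (G/A), site 38 (A/T).
p = 9/38 = 0.236842.
d = −0.75 · ln(1 − (4/3)·0.236842) = −0.75 · ln(0.684211) = −0.75 · (-0.379489) = 0.2846.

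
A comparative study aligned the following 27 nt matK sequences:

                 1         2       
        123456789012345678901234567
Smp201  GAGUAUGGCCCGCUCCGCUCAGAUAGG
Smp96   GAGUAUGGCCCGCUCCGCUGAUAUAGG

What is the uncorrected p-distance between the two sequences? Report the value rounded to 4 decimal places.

Mismatches occur at site 20 (C→G), site 22 (G→U).
There are 2 differences over 27 sites, so p = 2/27 = 0.0741.

0.0741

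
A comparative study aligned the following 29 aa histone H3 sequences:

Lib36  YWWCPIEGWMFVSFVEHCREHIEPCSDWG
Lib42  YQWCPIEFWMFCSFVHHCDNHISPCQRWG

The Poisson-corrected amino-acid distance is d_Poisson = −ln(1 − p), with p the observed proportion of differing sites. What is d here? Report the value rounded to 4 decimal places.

0.3716

Differing sites — 2:W/Q; 8:G/F; 12:V/C; 16:E/H; 19:R/D; 20:E/N; 23:E/S; 26:S/Q; 27:D/R.
p = 9/29 = 0.310345.
d = −ln(1 − 0.310345) = −ln(0.689655) = 0.3716.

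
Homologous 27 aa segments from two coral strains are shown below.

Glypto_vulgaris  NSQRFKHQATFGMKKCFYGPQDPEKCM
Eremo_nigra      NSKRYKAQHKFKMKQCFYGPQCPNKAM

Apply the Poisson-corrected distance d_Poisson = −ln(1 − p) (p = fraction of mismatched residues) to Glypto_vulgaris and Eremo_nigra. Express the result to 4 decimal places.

0.4626

Mismatches occur at site 3 (Q↔K), site 5 (F↔Y), site 7 (H↔A), site 9 (A↔H), site 10 (T↔K), site 12 (G↔K), site 15 (K↔Q), site 22 (D↔C), site 24 (E↔N), site 26 (C↔A).
p = 10/27 = 0.370370.
d = −ln(1 − 0.370370) = −ln(0.629630) = 0.4626.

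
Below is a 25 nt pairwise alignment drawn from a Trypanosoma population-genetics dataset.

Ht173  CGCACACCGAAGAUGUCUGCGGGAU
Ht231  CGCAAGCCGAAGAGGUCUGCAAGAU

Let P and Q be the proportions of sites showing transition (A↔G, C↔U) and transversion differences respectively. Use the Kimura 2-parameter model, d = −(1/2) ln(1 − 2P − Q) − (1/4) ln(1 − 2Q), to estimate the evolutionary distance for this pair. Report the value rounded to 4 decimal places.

The sequences differ at positions 5 (C/A, transversion), 6 (A/G, transition), 14 (U/G, transversion), 21 (G/A, transition), 22 (G/A, transition).
Of the 5 differences, 3 transitions and 2 transversions over 25 sites: P = 3/25 = 0.120000, Q = 2/25 = 0.080000.
d = −0.5·ln(0.680000) − 0.25·ln(0.840000) = −0.5·(-0.385662) − 0.25·(-0.174353) = 0.2364.

0.2364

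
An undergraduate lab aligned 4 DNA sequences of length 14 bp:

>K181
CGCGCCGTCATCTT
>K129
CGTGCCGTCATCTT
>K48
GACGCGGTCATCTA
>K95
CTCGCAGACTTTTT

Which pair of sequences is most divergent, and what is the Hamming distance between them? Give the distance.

Pairwise Hamming distances:
  K181 vs K129: 1
  K181 vs K48: 4
  K181 vs K95: 5
  K129 vs K48: 5
  K129 vs K95: 6
  K48 vs K95: 7
The largest is 7, between K48 and K95.

7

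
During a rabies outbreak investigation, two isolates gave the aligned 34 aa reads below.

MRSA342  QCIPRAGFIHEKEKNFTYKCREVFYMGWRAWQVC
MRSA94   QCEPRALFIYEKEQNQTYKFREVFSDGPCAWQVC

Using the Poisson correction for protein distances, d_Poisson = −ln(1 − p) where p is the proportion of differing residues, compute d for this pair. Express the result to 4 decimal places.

0.3483

Differing sites — 3:I/E; 7:G/L; 10:H/Y; 14:K/Q; 16:F/Q; 20:C/F; 25:Y/S; 26:M/D; 28:W/P; 29:R/C.
p = 10/34 = 0.294118.
d = −ln(1 − 0.294118) = −ln(0.705882) = 0.3483.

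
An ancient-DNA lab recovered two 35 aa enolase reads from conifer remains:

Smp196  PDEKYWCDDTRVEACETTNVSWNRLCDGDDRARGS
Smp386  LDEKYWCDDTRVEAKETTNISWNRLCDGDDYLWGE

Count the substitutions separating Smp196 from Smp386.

7

The sequences differ at positions 1 (P/L), 15 (C/K), 20 (V/I), 31 (R/Y), 32 (A/L), 33 (R/W), 35 (S/E).
That gives 7 mismatches out of 35 aligned sites, so the Hamming distance is 7.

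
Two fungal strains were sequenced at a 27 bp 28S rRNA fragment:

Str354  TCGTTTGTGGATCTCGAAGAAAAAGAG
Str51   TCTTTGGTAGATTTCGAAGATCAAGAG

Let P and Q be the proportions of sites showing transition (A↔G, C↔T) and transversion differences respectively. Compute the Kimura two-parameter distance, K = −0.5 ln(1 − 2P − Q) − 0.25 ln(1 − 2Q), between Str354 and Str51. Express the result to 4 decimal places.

0.2635

The sequences differ at positions 3 (G/T, transversion), 6 (T/G, transversion), 9 (G/A, transition), 13 (C/T, transition), 21 (A/T, transversion), 22 (A/C, transversion).
Of the 6 differences, 2 transitions and 4 transversions over 27 sites: P = 2/27 = 0.074074, Q = 4/27 = 0.148148.
d = −0.5·ln(0.703704) − 0.25·ln(0.703704) = −0.5·(-0.351397) − 0.25·(-0.351397) = 0.2635.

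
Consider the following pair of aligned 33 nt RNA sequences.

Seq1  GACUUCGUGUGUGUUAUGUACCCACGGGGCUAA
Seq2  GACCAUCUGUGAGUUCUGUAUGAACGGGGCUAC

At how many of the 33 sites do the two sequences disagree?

10

Differing sites — 4:U/C; 5:U/A; 6:C/U; 7:G/C; 12:U/A; 16:A/C; 21:C/U; 22:C/G; 23:C/A; 33:A/C.
That gives 10 mismatches out of 33 aligned sites, so the Hamming distance is 10.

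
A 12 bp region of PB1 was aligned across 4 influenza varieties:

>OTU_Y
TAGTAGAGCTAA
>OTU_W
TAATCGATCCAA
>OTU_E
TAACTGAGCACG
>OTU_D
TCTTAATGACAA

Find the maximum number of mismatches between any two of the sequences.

10

Pairwise Hamming distances:
  OTU_Y vs OTU_W: 4
  OTU_Y vs OTU_E: 6
  OTU_Y vs OTU_D: 6
  OTU_W vs OTU_E: 6
  OTU_W vs OTU_D: 7
  OTU_E vs OTU_D: 10
The largest is 10, between OTU_E and OTU_D.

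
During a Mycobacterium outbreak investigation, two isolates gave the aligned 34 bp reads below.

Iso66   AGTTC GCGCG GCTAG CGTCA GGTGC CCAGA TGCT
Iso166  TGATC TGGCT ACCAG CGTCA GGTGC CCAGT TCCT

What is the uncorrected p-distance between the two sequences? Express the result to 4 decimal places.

0.2647

Mismatches occur at site 1 (A↔T), site 3 (T↔A), site 6 (G↔T), site 7 (C↔G), site 10 (G↔T), site 11 (G↔A), site 13 (T↔C), site 30 (A↔T), site 32 (G↔C).
There are 9 differences over 34 sites, so p = 9/34 = 0.2647.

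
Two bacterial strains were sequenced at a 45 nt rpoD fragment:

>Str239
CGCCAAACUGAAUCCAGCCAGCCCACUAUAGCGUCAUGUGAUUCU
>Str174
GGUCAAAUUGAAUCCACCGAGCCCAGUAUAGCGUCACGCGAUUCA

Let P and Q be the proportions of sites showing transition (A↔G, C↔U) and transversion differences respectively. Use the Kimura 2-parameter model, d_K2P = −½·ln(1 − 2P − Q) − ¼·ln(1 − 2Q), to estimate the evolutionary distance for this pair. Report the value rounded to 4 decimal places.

The sequences differ at positions 1 (C/G, transversion), 3 (C/U, transition), 8 (C/U, transition), 17 (G/C, transversion), 19 (C/G, transversion), 26 (C/G, transversion), 37 (U/C, transition), 39 (U/C, transition), 45 (U/A, transversion).
Of the 9 differences, 4 transitions and 5 transversions over 45 sites: P = 4/45 = 0.088889, Q = 5/45 = 0.111111.
d = −0.5·ln(0.711111) − 0.25·ln(0.777778) = −0.5·(-0.340927) − 0.25·(-0.251314) = 0.2333.

0.2333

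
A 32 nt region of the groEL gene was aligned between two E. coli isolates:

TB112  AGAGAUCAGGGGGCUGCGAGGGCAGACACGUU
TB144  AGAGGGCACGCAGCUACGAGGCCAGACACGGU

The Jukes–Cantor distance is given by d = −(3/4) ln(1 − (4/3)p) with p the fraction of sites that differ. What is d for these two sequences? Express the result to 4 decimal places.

0.3041

The sequences differ at positions 5 (A/G), 6 (U/G), 9 (G/C), 11 (G/C), 12 (G/A), 16 (G/A), 22 (G/C), 31 (U/G).
p = 8/32 = 0.250000.
d = −0.75 · ln(1 − (4/3)·0.250000) = −0.75 · ln(0.666667) = −0.75 · (-0.405465) = 0.3041.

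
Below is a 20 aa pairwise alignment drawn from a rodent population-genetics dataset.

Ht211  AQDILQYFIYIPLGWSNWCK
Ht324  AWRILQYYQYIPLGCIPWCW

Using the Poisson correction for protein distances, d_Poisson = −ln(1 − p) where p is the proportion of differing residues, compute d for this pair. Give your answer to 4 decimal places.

0.5108

Mismatches occur at site 2 (Q→W), site 3 (D→R), site 8 (F→Y), site 9 (I→Q), site 15 (W→C), site 16 (S→I), site 17 (N→P), site 20 (K→W).
p = 8/20 = 0.400000.
d = −ln(1 − 0.400000) = −ln(0.600000) = 0.5108.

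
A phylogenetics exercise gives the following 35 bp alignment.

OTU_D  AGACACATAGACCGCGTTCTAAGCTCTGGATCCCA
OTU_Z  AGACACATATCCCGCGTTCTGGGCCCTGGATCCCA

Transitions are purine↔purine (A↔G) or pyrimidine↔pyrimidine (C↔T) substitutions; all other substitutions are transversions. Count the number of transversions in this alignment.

2

Differing sites — 10:G/T (Tv); 11:A/C (Tv); 21:A/G (Ti); 22:A/G (Ti); 25:T/C (Ti).
Of the 5 differences, 3 transitions and 2 transversions, so the answer is 2.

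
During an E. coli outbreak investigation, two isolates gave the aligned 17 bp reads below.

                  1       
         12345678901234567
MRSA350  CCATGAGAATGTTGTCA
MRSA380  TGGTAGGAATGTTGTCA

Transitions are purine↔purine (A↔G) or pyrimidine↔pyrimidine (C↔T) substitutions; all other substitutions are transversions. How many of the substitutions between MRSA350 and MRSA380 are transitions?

Mismatches occur at site 1 (C→T, transition), site 2 (C→G, transversion), site 3 (A→G, transition), site 5 (G→A, transition), site 6 (A→G, transition).
Of the 5 differences, 4 transitions and 1 transversion, so the answer is 4.

4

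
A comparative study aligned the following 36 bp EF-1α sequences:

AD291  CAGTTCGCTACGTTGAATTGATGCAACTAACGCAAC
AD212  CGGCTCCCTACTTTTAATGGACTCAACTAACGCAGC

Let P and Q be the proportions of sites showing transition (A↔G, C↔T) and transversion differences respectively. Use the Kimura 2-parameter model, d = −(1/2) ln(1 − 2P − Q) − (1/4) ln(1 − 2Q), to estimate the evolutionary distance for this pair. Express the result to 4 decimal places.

0.3054

Differing sites — 2:A/G (Ti); 4:T/C (Ti); 7:G/C (Tv); 12:G/T (Tv); 15:G/T (Tv); 19:T/G (Tv); 22:T/C (Ti); 23:G/T (Tv); 35:A/G (Ti).
Of the 9 differences, 4 transitions and 5 transversions over 36 sites: P = 4/36 = 0.111111, Q = 5/36 = 0.138889.
d = −0.5·ln(0.638889) − 0.25·ln(0.722222) = −0.5·(-0.448025) − 0.25·(-0.325423) = 0.3054.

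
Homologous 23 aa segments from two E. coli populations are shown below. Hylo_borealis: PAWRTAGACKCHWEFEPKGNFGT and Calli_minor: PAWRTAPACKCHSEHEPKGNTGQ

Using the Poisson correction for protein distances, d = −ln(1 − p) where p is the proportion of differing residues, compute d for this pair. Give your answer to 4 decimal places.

0.2451

Mismatches occur at site 7 (G↔P), site 13 (W↔S), site 15 (F↔H), site 21 (F↔T), site 23 (T↔Q).
p = 5/23 = 0.217391.
d = −ln(1 − 0.217391) = −ln(0.782609) = 0.2451.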